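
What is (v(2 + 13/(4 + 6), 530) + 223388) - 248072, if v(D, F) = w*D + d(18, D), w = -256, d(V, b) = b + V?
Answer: -51015/2 ≈ -25508.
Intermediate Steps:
d(V, b) = V + b
v(D, F) = 18 - 255*D (v(D, F) = -256*D + (18 + D) = 18 - 255*D)
(v(2 + 13/(4 + 6), 530) + 223388) - 248072 = ((18 - 255*(2 + 13/(4 + 6))) + 223388) - 248072 = ((18 - 255*(2 + 13/10)) + 223388) - 248072 = ((18 - 255*33/10) + 223388) - 248072 = ((18 - 1683/2) + 223388) - 248072 = (-1647/2 + 223388) - 248072 = 445129/2 - 248072 = -51015/2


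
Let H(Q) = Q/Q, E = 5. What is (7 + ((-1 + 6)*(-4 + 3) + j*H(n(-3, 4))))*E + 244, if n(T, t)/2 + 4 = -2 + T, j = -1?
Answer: 249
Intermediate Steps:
n(T, t) = -12 + 2*T (n(T, t) = -8 + 2*(-2 + T) = -8 + (-4 + 2*T) = -12 + 2*T)
H(Q) = 1
(7 + ((-1 + 6)*(-4 + 3) + j*H(n(-3, 4))))*E + 244 = (7 + ((-1 + 6)*(-4 + 3) - 1*1))*5 + 244 = (7 + (5*(-1) - 1))*5 + 244 = (7 + (-5 - 1))*5 + 244 = (7 - 6)*5 + 244 = 1*5 + 244 = 5 + 244 = 249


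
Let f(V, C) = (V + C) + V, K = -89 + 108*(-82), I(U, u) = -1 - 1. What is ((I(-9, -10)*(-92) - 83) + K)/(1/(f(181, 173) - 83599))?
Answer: 734618016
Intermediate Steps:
I(U, u) = -2
K = -8945 (K = -89 - 8856 = -8945)
f(V, C) = C + 2*V (f(V, C) = (C + V) + V = C + 2*V)
((I(-9, -10)*(-92) - 83) + K)/(1/(f(181, 173) - 83599)) = ((-2*(-92) - 83) - 8945)/(1/((173 + 2*181) - 83599)) = ((184 - 83) - 8945)/(1/((173 + 362) - 83599)) = (101 - 8945)/(1/(535 - 83599)) = -8844/(1/(-83064)) = -8844/(-1/83064) = -8844*(-83064) = 734618016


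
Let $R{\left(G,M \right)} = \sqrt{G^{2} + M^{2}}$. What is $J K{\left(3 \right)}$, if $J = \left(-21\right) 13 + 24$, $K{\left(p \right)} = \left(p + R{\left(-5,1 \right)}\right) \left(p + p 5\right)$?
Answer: $-13446 - 4482 \sqrt{26} \approx -36300.0$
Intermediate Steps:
$K{\left(p \right)} = 6 p \left(p + \sqrt{26}\right)$ ($K{\left(p \right)} = \left(p + \sqrt{\left(-5\right)^{2} + 1^{2}}\right) \left(p + p 5\right) = \left(p + \sqrt{25 + 1}\right) \left(p + 5 p\right) = \left(p + \sqrt{26}\right) 6 p = 6 p \left(p + \sqrt{26}\right)$)
$J = -249$ ($J = -273 + 24 = -249$)
$J K{\left(3 \right)} = - 249 \cdot 6 \cdot 3 \left(3 + \sqrt{26}\right) = - 249 \left(54 + 18 \sqrt{26}\right) = -13446 - 4482 \sqrt{26}$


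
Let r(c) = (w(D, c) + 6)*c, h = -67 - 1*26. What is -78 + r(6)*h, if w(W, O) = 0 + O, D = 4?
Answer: -6774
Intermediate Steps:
w(W, O) = O
h = -93 (h = -67 - 26 = -93)
r(c) = c*(6 + c) (r(c) = (c + 6)*c = (6 + c)*c = c*(6 + c))
-78 + r(6)*h = -78 + (6*(6 + 6))*(-93) = -78 + (6*12)*(-93) = -78 + 72*(-93) = -78 - 6696 = -6774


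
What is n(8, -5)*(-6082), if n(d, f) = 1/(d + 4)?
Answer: -3041/6 ≈ -506.83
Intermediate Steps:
n(d, f) = 1/(4 + d)
n(8, -5)*(-6082) = -6082/(4 + 8) = -6082/12 = (1/12)*(-6082) = -3041/6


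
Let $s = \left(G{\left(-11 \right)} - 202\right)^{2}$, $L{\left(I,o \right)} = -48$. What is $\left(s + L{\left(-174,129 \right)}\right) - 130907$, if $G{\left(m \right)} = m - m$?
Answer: $-90151$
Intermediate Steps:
$G{\left(m \right)} = 0$
$s = 40804$ ($s = \left(0 - 202\right)^{2} = \left(-202\right)^{2} = 40804$)
$\left(s + L{\left(-174,129 \right)}\right) - 130907 = \left(40804 - 48\right) - 130907 = 40756 - 130907 = -90151$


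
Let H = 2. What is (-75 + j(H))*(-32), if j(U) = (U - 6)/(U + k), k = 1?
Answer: 7328/3 ≈ 2442.7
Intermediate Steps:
j(U) = (-6 + U)/(1 + U) (j(U) = (U - 6)/(U + 1) = (-6 + U)/(1 + U))
(-75 + j(H))*(-32) = (-75 + (-6 + 2)/(1 + 2))*(-32) = (-75 - 4/3)*(-32) = -229/3*(-32) = 7328/3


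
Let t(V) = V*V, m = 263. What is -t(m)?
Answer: -69169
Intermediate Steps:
t(V) = V²
-t(m) = -1*263² = -1*69169 = -69169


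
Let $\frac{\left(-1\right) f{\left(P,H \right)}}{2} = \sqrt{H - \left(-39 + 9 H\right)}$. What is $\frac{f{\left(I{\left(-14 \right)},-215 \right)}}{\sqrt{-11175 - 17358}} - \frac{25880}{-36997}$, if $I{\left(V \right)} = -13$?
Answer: $\frac{25880}{36997} + \frac{2 i \sqrt{50189547}}{28533} \approx 0.69952 + 0.49658 i$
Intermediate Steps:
$f{\left(P,H \right)} = - 2 \sqrt{39 - 8 H}$ ($f{\left(P,H \right)} = - 2 \sqrt{H - \left(-39 + 9 H\right)} = - 2 \sqrt{39 - 8 H}$)
$\frac{f{\left(I{\left(-14 \right)},-215 \right)}}{\sqrt{-11175 - 17358}} - \frac{25880}{-36997} = \frac{\left(-2\right) \sqrt{39 - -1720}}{\sqrt{-11175 - 17358}} - \frac{25880}{-36997} = \frac{\left(-2\right) \sqrt{39 + 1720}}{\sqrt{-28533}} - - \frac{25880}{36997} = \frac{\left(-2\right) \sqrt{1759}}{i \sqrt{28533}} + \frac{25880}{36997} = - 2 \sqrt{1759} \left(- \frac{i \sqrt{28533}}{28533}\right) + \frac{25880}{36997} = \frac{2 i \sqrt{50189547}}{28533} + \frac{25880}{36997} = \frac{25880}{36997} + \frac{2 i \sqrt{50189547}}{28533}$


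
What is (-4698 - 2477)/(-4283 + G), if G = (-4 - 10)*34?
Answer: 7175/4759 ≈ 1.5077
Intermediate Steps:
G = -476 (G = -14*34 = -476)
(-4698 - 2477)/(-4283 + G) = (-4698 - 2477)/(-4283 - 476) = -7175/(-4759) = -7175*(-1/4759) = 7175/4759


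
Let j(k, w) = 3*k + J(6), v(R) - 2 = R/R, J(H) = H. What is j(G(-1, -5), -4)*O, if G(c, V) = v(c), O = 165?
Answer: 2475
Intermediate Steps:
v(R) = 3 (v(R) = 2 + R/R = 2 + 1 = 3)
G(c, V) = 3
j(k, w) = 6 + 3*k (j(k, w) = 3*k + 6 = 6 + 3*k)
j(G(-1, -5), -4)*O = (6 + 3*3)*165 = (6 + 9)*165 = 15*165 = 2475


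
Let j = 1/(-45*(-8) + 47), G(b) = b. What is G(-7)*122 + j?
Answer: -347577/407 ≈ -854.00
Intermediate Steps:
j = 1/407 (j = 1/(360 + 47) = 1/407 ≈ 0.0024570)
G(-7)*122 + j = -7*122 + 1/407 = -854 + 1/407 = -347577/407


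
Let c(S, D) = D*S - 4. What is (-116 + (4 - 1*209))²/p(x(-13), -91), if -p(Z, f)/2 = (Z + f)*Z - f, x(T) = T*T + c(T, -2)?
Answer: -34347/12794 ≈ -2.6846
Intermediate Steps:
c(S, D) = -4 + D*S
x(T) = -4 + T² - 2*T (x(T) = T*T + (-4 - 2*T) = T² + (-4 - 2*T) = -4 + T² - 2*T)
p(Z, f) = 2*f - 2*Z*(Z + f) (p(Z, f) = -2*((Z + f)*Z - f) = -2*(Z*(Z + f) - f) = -2*(-f + Z*(Z + f)) = 2*f - 2*Z*(Z + f))
(-116 + (4 - 1*209))²/p(x(-13), -91) = (-116 + (4 - 1*209))²/(-2*(-4 + (-13)² - 2*(-13))² + 2*(-91) - 2*(-4 + (-13)² - 2*(-13))*(-91)) = (-116 + (4 - 209))²/(-2*(-4 + 169 + 26)² - 182 - 2*(-4 + 169 + 26)*(-91)) = (-116 - 205)²/(-2*191² - 182 - 2*191*(-91)) = (-321)²/(-2*36481 - 182 + 34762) = 103041/(-72962 - 182 + 34762) = 103041/(-38382) = 103041*(-1/38382) = -34347/12794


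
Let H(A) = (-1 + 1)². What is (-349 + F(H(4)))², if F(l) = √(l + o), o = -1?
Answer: (349 - I)² ≈ 1.218e+5 - 698.0*I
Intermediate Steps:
H(A) = 0 (H(A) = 0² = 0)
F(l) = √(-1 + l) (F(l) = √(l - 1) = √(-1 + l))
(-349 + F(H(4)))² = (-349 + √(-1 + 0))² = (-349 + √(-1))² = (-349 + I)²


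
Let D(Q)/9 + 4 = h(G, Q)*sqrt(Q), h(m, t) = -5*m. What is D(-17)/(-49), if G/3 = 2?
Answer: 36/49 + 270*I*sqrt(17)/49 ≈ 0.73469 + 22.719*I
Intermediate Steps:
G = 6 (G = 3*2 = 6)
D(Q) = -36 - 270*sqrt(Q) (D(Q) = -36 + 9*((-5*6)*sqrt(Q)) = -36 + 9*(-30*sqrt(Q)) = -36 - 270*sqrt(Q))
D(-17)/(-49) = (-36 - 270*I*sqrt(17))/(-49) = -(-36 - 270*I*sqrt(17))/49 = 36/49 + 270*I*sqrt(17)/49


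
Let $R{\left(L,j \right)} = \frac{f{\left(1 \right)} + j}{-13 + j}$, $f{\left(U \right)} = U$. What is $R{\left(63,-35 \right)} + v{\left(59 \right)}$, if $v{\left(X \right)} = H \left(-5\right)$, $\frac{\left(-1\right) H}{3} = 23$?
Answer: $\frac{8297}{24} \approx 345.71$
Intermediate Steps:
$H = -69$ ($H = \left(-3\right) 23 = -69$)
$R{\left(L,j \right)} = \frac{1 + j}{-13 + j}$
$v{\left(X \right)} = 345$ ($v{\left(X \right)} = \left(-69\right) \left(-5\right) = 345$)
$R{\left(63,-35 \right)} + v{\left(59 \right)} = \frac{1 - 35}{-13 - 35} + 345 = \frac{1}{-48} \left(-34\right) + 345 = \left(- \frac{1}{48}\right) \left(-34\right) + 345 = \frac{17}{24} + 345 = \frac{8297}{24}$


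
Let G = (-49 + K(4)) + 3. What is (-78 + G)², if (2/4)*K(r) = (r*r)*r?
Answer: 16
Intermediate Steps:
K(r) = 2*r³ (K(r) = 2*((r*r)*r) = 2*(r²*r) = 2*r³)
G = 82 (G = (-49 + 2*4³) + 3 = (-49 + 2*64) + 3 = (-49 + 128) + 3 = 79 + 3 = 82)
(-78 + G)² = (-78 + 82)² = 4² = 16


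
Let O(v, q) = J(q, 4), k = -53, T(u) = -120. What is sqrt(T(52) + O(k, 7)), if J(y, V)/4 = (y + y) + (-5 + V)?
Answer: 2*I*sqrt(17) ≈ 8.2462*I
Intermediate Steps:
J(y, V) = -20 + 4*V + 8*y (J(y, V) = 4*((y + y) + (-5 + V)) = 4*(2*y + (-5 + V)) = 4*(-5 + V + 2*y) = -20 + 4*V + 8*y)
O(v, q) = -4 + 8*q (O(v, q) = -20 + 4*4 + 8*q = -20 + 16 + 8*q = -4 + 8*q)
sqrt(T(52) + O(k, 7)) = sqrt(-120 + (-4 + 8*7)) = sqrt(-120 + (-4 + 56)) = sqrt(-120 + 52) = sqrt(-68) = 2*I*sqrt(17)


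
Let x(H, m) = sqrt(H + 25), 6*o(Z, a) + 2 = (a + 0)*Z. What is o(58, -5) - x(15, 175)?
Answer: -146/3 - 2*sqrt(10) ≈ -54.991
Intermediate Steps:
o(Z, a) = -1/3 + Z*a/6 (o(Z, a) = -1/3 + ((a + 0)*Z)/6 = -1/3 + (a*Z)/6 = -1/3 + (Z*a)/6 = -1/3 + Z*a/6)
x(H, m) = sqrt(25 + H)
o(58, -5) - x(15, 175) = (-1/3 + (1/6)*58*(-5)) - sqrt(25 + 15) = (-1/3 - 145/3) - sqrt(40) = -146/3 - 2*sqrt(10)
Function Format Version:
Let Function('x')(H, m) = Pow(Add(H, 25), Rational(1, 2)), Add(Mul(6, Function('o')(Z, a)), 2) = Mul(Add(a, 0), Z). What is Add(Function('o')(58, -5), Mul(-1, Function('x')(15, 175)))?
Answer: Add(Rational(-146, 3), Mul(-2, Pow(10, Rational(1, 2)))) ≈ -54.991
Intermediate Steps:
Function('o')(Z, a) = Add(Rational(-1, 3), Mul(Rational(1, 6), Z, a)) (Function('o')(Z, a) = Add(Rational(-1, 3), Mul(Rational(1, 6), Mul(Add(a, 0), Z))) = Add(Rational(-1, 3), Mul(Rational(1, 6), Mul(a, Z))) = Add(Rational(-1, 3), Mul(Rational(1, 6), Mul(Z, a))) = Add(Rational(-1, 3), Mul(Rational(1, 6), Z, a)))
Function('x')(H, m) = Pow(Add(25, H), Rational(1, 2))
Add(Function('o')(58, -5), Mul(-1, Function('x')(15, 175))) = Add(Add(Rational(-1, 3), Mul(Rational(1, 6), 58, -5)), Mul(-1, Pow(Add(25, 15), Rational(1, 2)))) = Add(Add(Rational(-1, 3), Rational(-145, 3)), Mul(-1, Pow(40, Rational(1, 2)))) = Add(Rational(-146, 3), Mul(-1, Mul(2, Pow(10, Rational(1, 2))))) = Add(Rational(-146, 3), Mul(-2, Pow(10, Rational(1, 2))))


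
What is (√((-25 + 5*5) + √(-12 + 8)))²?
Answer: 2*I ≈ 2.0*I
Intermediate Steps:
(√((-25 + 5*5) + √(-12 + 8)))² = (√((-25 + 25) + √(-4)))² = (√(0 + 2*I))² = (√(2*I))² = (1 + I)²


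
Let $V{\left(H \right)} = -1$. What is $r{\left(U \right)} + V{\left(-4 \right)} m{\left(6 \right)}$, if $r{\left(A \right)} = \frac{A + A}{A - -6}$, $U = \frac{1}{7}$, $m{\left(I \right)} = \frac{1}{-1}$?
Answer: $\frac{45}{43} \approx 1.0465$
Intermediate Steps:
$m{\left(I \right)} = -1$
$U = \frac{1}{7} \approx 0.14286$
$r{\left(A \right)} = \frac{2 A}{6 + A}$ ($r{\left(A \right)} = \frac{2 A}{A + 6} = \frac{2 A}{6 + A}$)
$r{\left(U \right)} + V{\left(-4 \right)} m{\left(6 \right)} = 2 \cdot \frac{1}{7} \frac{1}{6 + \frac{1}{7}} - -1 = 2 \cdot \frac{1}{7} \frac{1}{\frac{43}{7}} + 1 = 2 \cdot \frac{1}{7} \cdot \frac{7}{43} + 1 = \frac{2}{43} + 1 = \frac{45}{43}$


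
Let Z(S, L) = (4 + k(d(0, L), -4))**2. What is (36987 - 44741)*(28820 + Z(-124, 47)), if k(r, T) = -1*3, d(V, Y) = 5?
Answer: -223478034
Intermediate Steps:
k(r, T) = -3
Z(S, L) = 1 (Z(S, L) = (4 - 3)**2 = 1**2 = 1)
(36987 - 44741)*(28820 + Z(-124, 47)) = (36987 - 44741)*(28820 + 1) = -7754*28821 = -223478034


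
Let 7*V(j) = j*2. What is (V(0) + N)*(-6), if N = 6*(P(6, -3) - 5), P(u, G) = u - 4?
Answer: 108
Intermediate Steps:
P(u, G) = -4 + u
V(j) = 2*j/7 (V(j) = (j*2)/7 = (2*j)/7 = 2*j/7)
N = -18 (N = 6*((-4 + 6) - 5) = 6*(2 - 5) = 6*(-3) = -18)
(V(0) + N)*(-6) = ((2/7)*0 - 18)*(-6) = (0 - 18)*(-6) = -18*(-6) = 108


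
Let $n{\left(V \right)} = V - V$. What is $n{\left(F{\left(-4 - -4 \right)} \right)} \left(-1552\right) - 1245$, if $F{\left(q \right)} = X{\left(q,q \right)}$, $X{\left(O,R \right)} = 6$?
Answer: $-1245$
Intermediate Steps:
$F{\left(q \right)} = 6$
$n{\left(V \right)} = 0$
$n{\left(F{\left(-4 - -4 \right)} \right)} \left(-1552\right) - 1245 = 0 \left(-1552\right) - 1245 = 0 - 1245 = -1245$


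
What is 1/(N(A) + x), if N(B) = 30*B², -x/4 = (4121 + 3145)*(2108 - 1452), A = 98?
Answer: -1/18777864 ≈ -5.3254e-8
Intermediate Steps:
x = -19065984 (x = -4*(4121 + 3145)*(2108 - 1452) = -29064*656 = -4*4766496 = -19065984)
1/(N(A) + x) = 1/(30*98² - 19065984) = 1/(30*9604 - 19065984) = 1/(288120 - 19065984) = 1/(-18777864) = -1/18777864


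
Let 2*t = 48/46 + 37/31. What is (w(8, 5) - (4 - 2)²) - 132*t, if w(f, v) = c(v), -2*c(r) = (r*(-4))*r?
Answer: -72472/713 ≈ -101.64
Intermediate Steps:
c(r) = 2*r² (c(r) = -r*(-4)*r/2 = -(-4*r)*r/2 = -(-2)*r² = 2*r²)
w(f, v) = 2*v²
t = 1595/1426 (t = (48/46 + 37/31)/2 = (48*(1/46) + 37*(1/31))/2 = (24/23 + 37/31)/2 = (½)*(1595/713) = 1595/1426 ≈ 1.1185)
(w(8, 5) - (4 - 2)²) - 132*t = (2*5² - (4 - 2)²) - 132*1595/1426 = (2*25 - 1*2²) - 105270/713 = (50 - 1*4) - 105270/713 = (50 - 4) - 105270/713 = 46 - 105270/713 = -72472/713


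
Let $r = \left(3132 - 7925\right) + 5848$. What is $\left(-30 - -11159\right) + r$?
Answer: $12184$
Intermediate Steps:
$r = 1055$ ($r = -4793 + 5848 = 1055$)
$\left(-30 - -11159\right) + r = \left(-30 - -11159\right) + 1055 = \left(-30 + 11159\right) + 1055 = 11129 + 1055 = 12184$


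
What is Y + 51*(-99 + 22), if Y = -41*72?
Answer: -6879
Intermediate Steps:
Y = -2952
Y + 51*(-99 + 22) = -2952 + 51*(-99 + 22) = -2952 + 51*(-77) = -2952 - 3927 = -6879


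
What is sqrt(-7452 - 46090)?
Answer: I*sqrt(53542) ≈ 231.39*I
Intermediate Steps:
sqrt(-7452 - 46090) = sqrt(-53542) = I*sqrt(53542)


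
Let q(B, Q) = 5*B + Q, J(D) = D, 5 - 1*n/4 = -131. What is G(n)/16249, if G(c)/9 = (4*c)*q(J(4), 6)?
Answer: 509184/16249 ≈ 31.336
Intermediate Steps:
n = 544 (n = 20 - 4*(-131) = 20 + 524 = 544)
q(B, Q) = Q + 5*B
G(c) = 936*c (G(c) = 9*((4*c)*(6 + 5*4)) = 9*((4*c)*(6 + 20)) = 9*((4*c)*26) = 9*(104*c) = 936*c)
G(n)/16249 = (936*544)/16249 = 509184*(1/16249) = 509184/16249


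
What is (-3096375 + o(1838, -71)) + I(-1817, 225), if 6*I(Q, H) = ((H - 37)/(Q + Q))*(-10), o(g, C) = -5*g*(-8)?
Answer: -16477582135/5451 ≈ -3.0229e+6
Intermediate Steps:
o(g, C) = 40*g
I(Q, H) = -5*(-37 + H)/(6*Q) (I(Q, H) = (((H - 37)/(Q + Q))*(-10))/6 = (((-37 + H)/((2*Q)))*(-10))/6 = (((-37 + H)*(1/(2*Q)))*(-10))/6 = (((-37 + H)/(2*Q))*(-10))/6 = (-5*(-37 + H)/Q)/6 = -5*(-37 + H)/(6*Q))
(-3096375 + o(1838, -71)) + I(-1817, 225) = (-3096375 + 40*1838) + (5/6)*(37 - 1*225)/(-1817) = (-3096375 + 73520) + (5/6)*(-1/1817)*(37 - 225) = -3022855 + (5/6)*(-1/1817)*(-188) = -3022855 + 470/5451 = -16477582135/5451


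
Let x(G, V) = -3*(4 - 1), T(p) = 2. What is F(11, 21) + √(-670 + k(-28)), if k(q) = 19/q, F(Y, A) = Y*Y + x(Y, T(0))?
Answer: 112 + I*√131453/14 ≈ 112.0 + 25.897*I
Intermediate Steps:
x(G, V) = -9 (x(G, V) = -3*3 = -9)
F(Y, A) = -9 + Y² (F(Y, A) = Y*Y - 9 = Y² - 9 = -9 + Y²)
F(11, 21) + √(-670 + k(-28)) = (-9 + 11²) + √(-670 + 19/(-28)) = (-9 + 121) + √(-670 + 19*(-1/28)) = 112 + √(-670 - 19/28) = 112 + √(-18779/28) = 112 + I*√131453/14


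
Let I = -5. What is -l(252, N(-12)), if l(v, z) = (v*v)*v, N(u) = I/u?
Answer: -16003008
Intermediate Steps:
N(u) = -5/u
l(v, z) = v**3 (l(v, z) = v**2*v = v**3)
-l(252, N(-12)) = -1*252**3 = -1*16003008 = -16003008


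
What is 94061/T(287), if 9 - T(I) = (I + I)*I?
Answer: -94061/164729 ≈ -0.57100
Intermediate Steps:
T(I) = 9 - 2*I² (T(I) = 9 - (I + I)*I = 9 - 2*I*I = 9 - 2*I²)
94061/T(287) = 94061/(9 - 2*287²) = 94061/(9 - 2*82369) = 94061/(9 - 164738) = 94061/(-164729) = 94061*(-1/164729) = -94061/164729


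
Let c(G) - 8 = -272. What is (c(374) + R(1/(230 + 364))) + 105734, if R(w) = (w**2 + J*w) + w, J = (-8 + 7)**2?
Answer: 37213614109/352836 ≈ 1.0547e+5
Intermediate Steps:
J = 1 (J = (-1)**2 = 1)
c(G) = -264 (c(G) = 8 - 272 = -264)
R(w) = w**2 + 2*w (R(w) = (w**2 + 1*w) + w = (w**2 + w) + w = (w + w**2) + w = w**2 + 2*w)
(c(374) + R(1/(230 + 364))) + 105734 = (-264 + (2 + 1/(230 + 364))/(230 + 364)) + 105734 = (-264 + (2 + 1/594)/594) + 105734 = (-264 + (1/594)*(1189/594)) + 105734 = (-264 + 1189/352836) + 105734 = -93147515/352836 + 105734 = 37213614109/352836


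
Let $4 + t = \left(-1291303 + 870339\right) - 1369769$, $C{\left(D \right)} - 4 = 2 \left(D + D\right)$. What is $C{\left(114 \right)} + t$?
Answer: $-1790277$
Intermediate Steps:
$C{\left(D \right)} = 4 + 4 D$ ($C{\left(D \right)} = 4 + 2 \left(D + D\right) = 4 + 2 \cdot 2 D = 4 + 4 D$)
$t = -1790737$ ($t = -4 + \left(\left(-1291303 + 870339\right) - 1369769\right) = -4 - 1790733 = -1790737$)
$C{\left(114 \right)} + t = \left(4 + 4 \cdot 114\right) - 1790737 = \left(4 + 456\right) - 1790737 = 460 - 1790737 = -1790277$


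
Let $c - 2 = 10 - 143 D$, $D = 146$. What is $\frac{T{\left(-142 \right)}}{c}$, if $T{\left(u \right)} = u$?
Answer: $\frac{71}{10433} \approx 0.0068053$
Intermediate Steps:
$c = -20866$ ($c = 2 + \left(10 - 20878\right) = 2 - 20868 = -20866$)
$\frac{T{\left(-142 \right)}}{c} = - \frac{142}{-20866} = \left(-142\right) \left(- \frac{1}{20866}\right) = \frac{71}{10433}$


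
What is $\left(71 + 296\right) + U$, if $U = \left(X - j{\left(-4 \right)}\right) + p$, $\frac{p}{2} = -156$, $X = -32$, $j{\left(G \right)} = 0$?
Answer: $23$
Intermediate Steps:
$p = -312$ ($p = 2 \left(-156\right) = -312$)
$U = -344$ ($U = \left(-32 - 0\right) - 312 = \left(-32 + 0\right) - 312 = -32 - 312 = -344$)
$\left(71 + 296\right) + U = \left(71 + 296\right) - 344 = 367 - 344 = 23$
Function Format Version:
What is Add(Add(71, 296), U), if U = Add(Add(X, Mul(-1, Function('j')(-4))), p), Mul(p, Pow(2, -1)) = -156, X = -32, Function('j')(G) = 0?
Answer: 23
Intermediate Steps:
p = -312 (p = Mul(2, -156) = -312)
U = -344 (U = Add(Add(-32, Mul(-1, 0)), -312) = Add(Add(-32, 0), -312) = Add(-32, -312) = -344)
Add(Add(71, 296), U) = Add(Add(71, 296), -344) = Add(367, -344) = 23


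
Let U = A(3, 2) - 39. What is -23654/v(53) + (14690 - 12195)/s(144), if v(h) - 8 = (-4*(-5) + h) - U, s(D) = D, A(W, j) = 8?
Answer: -195421/1008 ≈ -193.87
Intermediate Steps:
U = -31 (U = 8 - 39 = -31)
v(h) = 59 + h (v(h) = 8 + ((-4*(-5) + h) - 1*(-31)) = 8 + ((20 + h) + 31) = 8 + (51 + h) = 59 + h)
-23654/v(53) + (14690 - 12195)/s(144) = -23654/(59 + 53) + (14690 - 12195)/144 = -23654/112 + 2495*(1/144) = -23654*1/112 + 2495/144 = -11827/56 + 2495/144 = -195421/1008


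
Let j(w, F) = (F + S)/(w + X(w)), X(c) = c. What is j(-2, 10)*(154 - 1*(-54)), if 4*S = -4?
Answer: -468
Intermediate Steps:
S = -1 (S = (1/4)*(-4) = -1)
j(w, F) = (-1 + F)/(2*w) (j(w, F) = (F - 1)/(w + w) = (-1 + F)/((2*w)) = (-1 + F)*(1/(2*w)) = (-1 + F)/(2*w))
j(-2, 10)*(154 - 1*(-54)) = ((1/2)*(-1 + 10)/(-2))*(154 - 1*(-54)) = ((1/2)*(-1/2)*9)*(154 + 54) = -9/4*208 = -468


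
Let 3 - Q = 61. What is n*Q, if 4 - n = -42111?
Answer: -2442670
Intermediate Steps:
Q = -58 (Q = 3 - 1*61 = 3 - 61 = -58)
n = 42115 (n = 4 - 1*(-42111) = 4 + 42111 = 42115)
n*Q = 42115*(-58) = -2442670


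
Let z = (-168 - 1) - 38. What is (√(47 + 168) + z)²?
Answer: (207 - √215)² ≈ 36994.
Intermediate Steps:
z = -207 (z = -169 - 38 = -207)
(√(47 + 168) + z)² = (√(47 + 168) - 207)² = (√215 - 207)² = (-207 + √215)²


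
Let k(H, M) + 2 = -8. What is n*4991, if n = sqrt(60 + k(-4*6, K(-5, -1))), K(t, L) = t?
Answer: 24955*sqrt(2) ≈ 35292.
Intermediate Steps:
k(H, M) = -10 (k(H, M) = -2 - 8 = -10)
n = 5*sqrt(2) (n = sqrt(60 - 10) = sqrt(50) = 5*sqrt(2) ≈ 7.0711)
n*4991 = (5*sqrt(2))*4991 = 24955*sqrt(2)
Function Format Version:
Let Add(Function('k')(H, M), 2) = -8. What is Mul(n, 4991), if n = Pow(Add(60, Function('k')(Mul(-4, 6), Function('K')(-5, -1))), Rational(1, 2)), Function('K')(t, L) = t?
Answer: Mul(24955, Pow(2, Rational(1, 2))) ≈ 35292.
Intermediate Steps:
Function('k')(H, M) = -10 (Function('k')(H, M) = Add(-2, -8) = -10)
n = Mul(5, Pow(2, Rational(1, 2))) (n = Pow(Add(60, -10), Rational(1, 2)) = Pow(50, Rational(1, 2)) = Mul(5, Pow(2, Rational(1, 2))) ≈ 7.0711)
Mul(n, 4991) = Mul(Mul(5, Pow(2, Rational(1, 2))), 4991) = Mul(24955, Pow(2, Rational(1, 2)))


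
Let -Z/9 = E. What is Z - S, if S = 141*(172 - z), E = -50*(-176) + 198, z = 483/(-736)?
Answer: -3370449/32 ≈ -1.0533e+5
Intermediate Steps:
z = -21/32 (z = 483*(-1/736) = -21/32 ≈ -0.65625)
E = 8998 (E = 8800 + 198 = 8998)
Z = -80982 (Z = -9*8998 = -80982)
S = 779025/32 (S = 141*(172 - 1*(-21/32)) = 141*(172 + 21/32) = 141*(5525/32) = 779025/32 ≈ 24345.)
Z - S = -80982 - 1*779025/32 = -80982 - 779025/32 = -3370449/32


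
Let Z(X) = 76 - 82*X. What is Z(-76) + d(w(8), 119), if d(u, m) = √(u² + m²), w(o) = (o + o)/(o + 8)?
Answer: 6308 + √14162 ≈ 6427.0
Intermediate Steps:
w(o) = 2*o/(8 + o) (w(o) = (2*o)/(8 + o) = 2*o/(8 + o))
d(u, m) = √(m² + u²)
Z(-76) + d(w(8), 119) = (76 - 82*(-76)) + √(119² + (2*8/(8 + 8))²) = (76 + 6232) + √(14161 + (2*8/16)²) = 6308 + √(14161 + (2*8*(1/16))²) = 6308 + √(14161 + 1²) = 6308 + √(14161 + 1) = 6308 + √14162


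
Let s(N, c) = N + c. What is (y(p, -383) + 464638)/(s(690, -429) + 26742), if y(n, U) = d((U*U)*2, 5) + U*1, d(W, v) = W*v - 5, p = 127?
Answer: 1931140/27003 ≈ 71.516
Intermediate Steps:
d(W, v) = -5 + W*v
y(n, U) = -5 + U + 10*U² (y(n, U) = (-5 + ((U*U)*2)*5) + U*1 = (-5 + (U²*2)*5) + U = (-5 + (2*U²)*5) + U = (-5 + 10*U²) + U = -5 + U + 10*U²)
(y(p, -383) + 464638)/(s(690, -429) + 26742) = ((-5 - 383 + 10*(-383)²) + 464638)/((690 - 429) + 26742) = ((-5 - 383 + 10*146689) + 464638)/(261 + 26742) = ((-5 - 383 + 1466890) + 464638)/27003 = (1466502 + 464638)*(1/27003) = 1931140*(1/27003) = 1931140/27003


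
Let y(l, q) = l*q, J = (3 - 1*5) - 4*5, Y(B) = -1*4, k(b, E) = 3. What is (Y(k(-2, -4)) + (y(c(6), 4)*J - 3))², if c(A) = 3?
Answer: 73441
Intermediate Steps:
Y(B) = -4
J = -22 (J = (3 - 5) - 20 = -2 - 20 = -22)
(Y(k(-2, -4)) + (y(c(6), 4)*J - 3))² = (-4 + ((3*4)*(-22) - 3))² = (-4 + (12*(-22) - 3))² = (-4 + (-264 - 3))² = (-4 - 267)² = (-271)² = 73441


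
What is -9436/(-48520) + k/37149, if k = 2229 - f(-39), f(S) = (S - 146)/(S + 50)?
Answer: 1263638921/4956791070 ≈ 0.25493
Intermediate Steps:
f(S) = (-146 + S)/(50 + S)
k = 24704/11 (k = 2229 - (-146 - 39)/(50 - 39) = 2229 - (-185)/11 = 2229 - 1*(-185/11) = 2229 + 185/11 = 24704/11 ≈ 2245.8)
-9436/(-48520) + k/37149 = -9436/(-48520) + (24704/11)/37149 = -9436*(-1/48520) + (24704/11)*(1/37149) = 2359/12130 + 24704/408639 = 1263638921/4956791070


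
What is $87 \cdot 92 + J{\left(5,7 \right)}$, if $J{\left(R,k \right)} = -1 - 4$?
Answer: $7999$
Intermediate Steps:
$J{\left(R,k \right)} = -5$
$87 \cdot 92 + J{\left(5,7 \right)} = 87 \cdot 92 - 5 = 8004 - 5 = 7999$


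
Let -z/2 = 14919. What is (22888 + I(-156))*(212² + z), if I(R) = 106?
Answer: 347347364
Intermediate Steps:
z = -29838 (z = -2*14919 = -29838)
(22888 + I(-156))*(212² + z) = (22888 + 106)*(212² - 29838) = 22994*(44944 - 29838) = 22994*15106 = 347347364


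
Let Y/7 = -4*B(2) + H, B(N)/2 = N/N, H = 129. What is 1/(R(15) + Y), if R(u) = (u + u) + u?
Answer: 1/892 ≈ 0.0011211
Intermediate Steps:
R(u) = 3*u (R(u) = 2*u + u = 3*u)
B(N) = 2 (B(N) = 2*(N/N) = 2*1 = 2)
Y = 847 (Y = 7*(-4*2 + 129) = 7*(-8 + 129) = 7*121 = 847)
1/(R(15) + Y) = 1/(3*15 + 847) = 1/(45 + 847) = 1/892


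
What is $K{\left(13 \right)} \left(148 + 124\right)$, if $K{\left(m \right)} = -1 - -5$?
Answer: $1088$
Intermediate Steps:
$K{\left(m \right)} = 4$ ($K{\left(m \right)} = -1 + 5 = 4$)
$K{\left(13 \right)} \left(148 + 124\right) = 4 \left(148 + 124\right) = 4 \cdot 272 = 1088$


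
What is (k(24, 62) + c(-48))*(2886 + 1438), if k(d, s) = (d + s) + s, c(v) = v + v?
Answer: 224848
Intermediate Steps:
c(v) = 2*v
k(d, s) = d + 2*s
(k(24, 62) + c(-48))*(2886 + 1438) = ((24 + 2*62) + 2*(-48))*(2886 + 1438) = ((24 + 124) - 96)*4324 = (148 - 96)*4324 = 52*4324 = 224848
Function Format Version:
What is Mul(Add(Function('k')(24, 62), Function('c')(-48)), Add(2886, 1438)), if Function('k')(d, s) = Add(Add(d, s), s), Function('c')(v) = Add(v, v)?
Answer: 224848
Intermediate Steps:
Function('c')(v) = Mul(2, v)
Function('k')(d, s) = Add(d, Mul(2, s))
Mul(Add(Function('k')(24, 62), Function('c')(-48)), Add(2886, 1438)) = Mul(Add(Add(24, Mul(2, 62)), Mul(2, -48)), Add(2886, 1438)) = Mul(Add(Add(24, 124), -96), 4324) = Mul(Add(148, -96), 4324) = Mul(52, 4324) = 224848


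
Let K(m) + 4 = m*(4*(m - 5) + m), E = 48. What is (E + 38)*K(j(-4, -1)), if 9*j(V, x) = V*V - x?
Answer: -166754/81 ≈ -2058.7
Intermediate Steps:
j(V, x) = -x/9 + V²/9 (j(V, x) = (V*V - x)/9 = (V² - x)/9 = -x/9 + V²/9)
K(m) = -4 + m*(-20 + 5*m) (K(m) = -4 + m*(4*(m - 5) + m) = -4 + m*(4*(-5 + m) + m) = -4 + m*((-20 + 4*m) + m) = -4 + m*(-20 + 5*m))
(E + 38)*K(j(-4, -1)) = (48 + 38)*(-4 - 20*(-⅑*(-1) + (⅑)*(-4)²) + 5*(-⅑*(-1) + (⅑)*(-4)²)²) = 86*(-4 - 20*(⅑ + (⅑)*16) + 5*(⅑ + (⅑)*16)²) = 86*(-4 - 20*(⅑ + 16/9) + 5*(⅑ + 16/9)²) = 86*(-4 - 20*17/9 + 5*(17/9)²) = 86*(-4 - 340/9 + 5*(289/81)) = 86*(-4 - 340/9 + 1445/81) = 86*(-1939/81) = -166754/81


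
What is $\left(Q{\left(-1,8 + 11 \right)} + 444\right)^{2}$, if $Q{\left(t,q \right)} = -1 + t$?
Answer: $195364$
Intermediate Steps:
$\left(Q{\left(-1,8 + 11 \right)} + 444\right)^{2} = \left(\left(-1 - 1\right) + 444\right)^{2} = \left(-2 + 444\right)^{2} = 442^{2} = 195364$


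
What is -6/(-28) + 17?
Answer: 241/14 ≈ 17.214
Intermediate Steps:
-6/(-28) + 17 = -6*(-1/28) + 17 = 3/14 + 17 = 241/14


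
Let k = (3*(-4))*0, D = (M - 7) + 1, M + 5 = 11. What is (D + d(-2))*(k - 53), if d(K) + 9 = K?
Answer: 583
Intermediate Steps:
M = 6 (M = -5 + 11 = 6)
D = 0 (D = (6 - 7) + 1 = -1 + 1 = 0)
d(K) = -9 + K
k = 0 (k = -12*0 = 0)
(D + d(-2))*(k - 53) = (0 + (-9 - 2))*(0 - 53) = (0 - 11)*(-53) = -11*(-53) = 583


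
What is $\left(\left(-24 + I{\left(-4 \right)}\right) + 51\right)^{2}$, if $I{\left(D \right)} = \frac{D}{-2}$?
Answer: $841$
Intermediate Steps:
$I{\left(D \right)} = - \frac{D}{2}$ ($I{\left(D \right)} = D \left(- \frac{1}{2}\right) = - \frac{D}{2}$)
$\left(\left(-24 + I{\left(-4 \right)}\right) + 51\right)^{2} = \left(\left(-24 - -2\right) + 51\right)^{2} = \left(\left(-24 + 2\right) + 51\right)^{2} = \left(-22 + 51\right)^{2} = 29^{2} = 841$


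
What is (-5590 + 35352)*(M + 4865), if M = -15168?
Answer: -306637886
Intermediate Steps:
(-5590 + 35352)*(M + 4865) = (-5590 + 35352)*(-15168 + 4865) = 29762*(-10303) = -306637886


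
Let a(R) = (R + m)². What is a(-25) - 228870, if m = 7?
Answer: -228546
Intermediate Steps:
a(R) = (7 + R)² (a(R) = (R + 7)² = (7 + R)²)
a(-25) - 228870 = (7 - 25)² - 228870 = (-18)² - 228870 = 324 - 228870 = -228546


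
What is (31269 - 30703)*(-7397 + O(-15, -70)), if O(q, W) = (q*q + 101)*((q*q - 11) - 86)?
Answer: 19431346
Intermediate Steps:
O(q, W) = (-97 + q²)*(101 + q²) (O(q, W) = (q² + 101)*((q² - 11) - 86) = (101 + q²)*((-11 + q²) - 86) = (101 + q²)*(-97 + q²) = (-97 + q²)*(101 + q²))
(31269 - 30703)*(-7397 + O(-15, -70)) = (31269 - 30703)*(-7397 + (-9797 + (-15)⁴ + 4*(-15)²)) = 566*(-7397 + (-9797 + 50625 + 4*225)) = 566*(-7397 + (-9797 + 50625 + 900)) = 566*(-7397 + 41728) = 566*34331 = 19431346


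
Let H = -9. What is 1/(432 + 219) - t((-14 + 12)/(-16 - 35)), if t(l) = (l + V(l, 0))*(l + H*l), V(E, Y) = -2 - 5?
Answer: -1231693/564417 ≈ -2.1822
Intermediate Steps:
V(E, Y) = -7
t(l) = -8*l*(-7 + l) (t(l) = (l - 7)*(l - 9*l) = (-7 + l)*(-8*l) = -8*l*(-7 + l))
1/(432 + 219) - t((-14 + 12)/(-16 - 35)) = 1/(432 + 219) - 8*(-14 + 12)/(-16 - 35)*(7 - (-14 + 12)/(-16 - 35)) = 1/651 - 8*(-2/(-51))*(7 - (-2)/(-51)) = 1/651 - 8*(-2*(-1/51))*(7 - (-2)*(-1)/51) = 1/651 - 8*2*(7 - 1*2/51)/51 = 1/651 - 8*2*(7 - 2/51)/51 = 1/651 - 8*2*355/(51*51) = 1/651 - 1*5680/2601 = 1/651 - 5680/2601 = -1231693/564417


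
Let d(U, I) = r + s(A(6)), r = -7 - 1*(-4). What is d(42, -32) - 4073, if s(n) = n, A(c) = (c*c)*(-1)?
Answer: -4112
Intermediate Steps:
A(c) = -c**2 (A(c) = c**2*(-1) = -c**2)
r = -3 (r = -7 + 4 = -3)
d(U, I) = -39 (d(U, I) = -3 - 1*6**2 = -3 - 1*36 = -3 - 36 = -39)
d(42, -32) - 4073 = -39 - 4073 = -4112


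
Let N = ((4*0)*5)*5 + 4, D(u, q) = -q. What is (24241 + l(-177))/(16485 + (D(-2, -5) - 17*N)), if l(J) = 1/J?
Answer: 2145328/1453347 ≈ 1.4761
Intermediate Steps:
N = 4 (N = (0*5)*5 + 4 = 0*5 + 4 = 0 + 4 = 4)
(24241 + l(-177))/(16485 + (D(-2, -5) - 17*N)) = (24241 + 1/(-177))/(16485 + (-1*(-5) - 17*4)) = (24241 - 1/177)/(16485 + (5 - 68)) = 4290656/(177*(16485 - 63)) = (4290656/177)/16422 = (4290656/177)*(1/16422) = 2145328/1453347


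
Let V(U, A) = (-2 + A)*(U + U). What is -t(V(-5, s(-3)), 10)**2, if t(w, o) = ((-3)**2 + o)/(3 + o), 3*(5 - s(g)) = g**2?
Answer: -361/169 ≈ -2.1361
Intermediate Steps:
s(g) = 5 - g**2/3
V(U, A) = 2*U*(-2 + A) (V(U, A) = (-2 + A)*(2*U) = 2*U*(-2 + A))
t(w, o) = (9 + o)/(3 + o)
-t(V(-5, s(-3)), 10)**2 = -((9 + 10)/(3 + 10))**2 = -(19/13)**2 = -1*361/169 = -361/169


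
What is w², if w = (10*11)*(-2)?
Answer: 48400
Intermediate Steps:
w = -220 (w = 110*(-2) = -220)
w² = (-220)² = 48400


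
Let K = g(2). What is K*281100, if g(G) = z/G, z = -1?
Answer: -140550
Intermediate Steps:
g(G) = -1/G
K = -1/2 ≈ -0.50000
K*281100 = -1/2*281100 = -140550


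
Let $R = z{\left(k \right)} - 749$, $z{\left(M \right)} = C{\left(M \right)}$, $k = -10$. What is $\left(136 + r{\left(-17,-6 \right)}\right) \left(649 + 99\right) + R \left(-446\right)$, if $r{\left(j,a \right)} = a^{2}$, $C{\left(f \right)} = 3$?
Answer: $461372$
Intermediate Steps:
$z{\left(M \right)} = 3$
$R = -746$ ($R = 3 - 749 = -746$)
$\left(136 + r{\left(-17,-6 \right)}\right) \left(649 + 99\right) + R \left(-446\right) = \left(136 + \left(-6\right)^{2}\right) \left(649 + 99\right) - -332716 = \left(136 + 36\right) 748 + 332716 = 172 \cdot 748 + 332716 = 128656 + 332716 = 461372$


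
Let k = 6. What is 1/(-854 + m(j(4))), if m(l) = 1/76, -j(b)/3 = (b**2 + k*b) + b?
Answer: -76/64903 ≈ -0.0011710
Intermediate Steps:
j(b) = -21*b - 3*b**2 (j(b) = -3*((b**2 + 6*b) + b) = -3*(b**2 + 7*b) = -21*b - 3*b**2)
m(l) = 1/76
1/(-854 + m(j(4))) = 1/(-854 + 1/76) = 1/(-64903/76) = -76/64903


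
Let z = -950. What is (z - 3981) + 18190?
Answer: 13259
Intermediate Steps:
(z - 3981) + 18190 = (-950 - 3981) + 18190 = -4931 + 18190 = 13259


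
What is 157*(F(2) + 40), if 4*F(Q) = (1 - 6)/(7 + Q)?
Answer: 225295/36 ≈ 6258.2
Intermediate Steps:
F(Q) = -5/(4*(7 + Q)) (F(Q) = ((1 - 6)/(7 + Q))/4 = (-5/(7 + Q))/4 = -5/(4*(7 + Q)))
157*(F(2) + 40) = 157*(-5/(28 + 4*2) + 40) = 157*(-5/(28 + 8) + 40) = 157*(-5/36 + 40) = 157*(1435/36) = 225295/36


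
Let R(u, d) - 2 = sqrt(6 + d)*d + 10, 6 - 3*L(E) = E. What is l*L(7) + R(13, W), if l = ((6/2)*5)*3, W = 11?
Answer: -3 + 11*sqrt(17) ≈ 42.354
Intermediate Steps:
L(E) = 2 - E/3
R(u, d) = 12 + d*sqrt(6 + d) (R(u, d) = 2 + (sqrt(6 + d)*d + 10) = 2 + (d*sqrt(6 + d) + 10) = 2 + (10 + d*sqrt(6 + d)) = 12 + d*sqrt(6 + d))
l = 45 (l = ((6*(1/2))*5)*3 = (3*5)*3 = 15*3 = 45)
l*L(7) + R(13, W) = 45*(2 - 1/3*7) + (12 + 11*sqrt(6 + 11)) = 45*(2 - 7/3) + (12 + 11*sqrt(17)) = 45*(-1/3) + (12 + 11*sqrt(17)) = -15 + (12 + 11*sqrt(17)) = -3 + 11*sqrt(17)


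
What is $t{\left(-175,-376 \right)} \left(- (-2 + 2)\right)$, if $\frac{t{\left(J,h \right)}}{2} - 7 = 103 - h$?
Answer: $0$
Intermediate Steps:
$t{\left(J,h \right)} = 220 - 2 h$ ($t{\left(J,h \right)} = 14 + 2 \left(103 - h\right) = 14 - \left(-206 + 2 h\right) = 220 - 2 h$)
$t{\left(-175,-376 \right)} \left(- (-2 + 2)\right) = \left(220 - -752\right) \left(- (-2 + 2)\right) = \left(220 + 752\right) \left(\left(-1\right) 0\right) = 972 \cdot 0 = 0$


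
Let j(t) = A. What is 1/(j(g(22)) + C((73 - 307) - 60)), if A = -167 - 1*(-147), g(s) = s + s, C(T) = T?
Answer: -1/314 ≈ -0.0031847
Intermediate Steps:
g(s) = 2*s
A = -20 (A = -167 + 147 = -20)
j(t) = -20
1/(j(g(22)) + C((73 - 307) - 60)) = 1/(-20 + ((73 - 307) - 60)) = 1/(-20 + (-234 - 60)) = 1/(-20 - 294) = 1/(-314) = -1/314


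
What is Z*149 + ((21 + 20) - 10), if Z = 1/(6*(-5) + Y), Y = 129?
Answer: 3218/99 ≈ 32.505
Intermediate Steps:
Z = 1/99 (Z = 1/(6*(-5) + 129) = 1/(-30 + 129) = 1/99 ≈ 0.010101)
Z*149 + ((21 + 20) - 10) = (1/99)*149 + ((21 + 20) - 10) = 149/99 + (41 - 10) = 149/99 + 31 = 3218/99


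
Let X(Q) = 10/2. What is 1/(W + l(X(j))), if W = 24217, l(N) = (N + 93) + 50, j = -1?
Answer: 1/24365 ≈ 4.1042e-5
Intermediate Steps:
X(Q) = 5 (X(Q) = 10*(1/2) = 5)
l(N) = 143 + N (l(N) = (93 + N) + 50 = 143 + N)
1/(W + l(X(j))) = 1/(24217 + (143 + 5)) = 1/(24217 + 148) = 1/24365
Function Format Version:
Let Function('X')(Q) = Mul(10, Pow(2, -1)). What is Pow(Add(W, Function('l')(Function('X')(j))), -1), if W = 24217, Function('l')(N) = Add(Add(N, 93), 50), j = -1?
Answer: Rational(1, 24365) ≈ 4.1042e-5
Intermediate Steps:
Function('X')(Q) = 5 (Function('X')(Q) = Mul(10, Rational(1, 2)) = 5)
Function('l')(N) = Add(143, N) (Function('l')(N) = Add(Add(93, N), 50) = Add(143, N))
Pow(Add(W, Function('l')(Function('X')(j))), -1) = Pow(Add(24217, Add(143, 5)), -1) = Pow(Add(24217, 148), -1) = Pow(24365, -1) = Rational(1, 24365)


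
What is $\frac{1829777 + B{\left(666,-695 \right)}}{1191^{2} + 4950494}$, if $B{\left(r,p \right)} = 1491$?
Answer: $\frac{1831268}{6368975} \approx 0.28753$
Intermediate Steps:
$\frac{1829777 + B{\left(666,-695 \right)}}{1191^{2} + 4950494} = \frac{1829777 + 1491}{1191^{2} + 4950494} = \frac{1831268}{1418481 + 4950494} = \frac{1831268}{6368975}$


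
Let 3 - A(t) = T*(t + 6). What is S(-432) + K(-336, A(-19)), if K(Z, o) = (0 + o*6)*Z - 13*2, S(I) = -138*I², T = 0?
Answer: -25760186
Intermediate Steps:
A(t) = 3 (A(t) = 3 - 0*(t + 6) = 3 - 0*(6 + t) = 3 - 1*0 = 3 + 0 = 3)
K(Z, o) = -26 + 6*Z*o (K(Z, o) = (0 + 6*o)*Z - 26 = (6*o)*Z - 26 = 6*Z*o - 26 = -26 + 6*Z*o)
S(-432) + K(-336, A(-19)) = -138*(-432)² + (-26 + 6*(-336)*3) = -138*186624 + (-26 - 6048) = -25754112 - 6074 = -25760186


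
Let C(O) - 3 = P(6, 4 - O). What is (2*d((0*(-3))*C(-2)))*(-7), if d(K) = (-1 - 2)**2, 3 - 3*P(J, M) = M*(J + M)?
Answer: -126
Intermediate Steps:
P(J, M) = 1 - M*(J + M)/3
C(O) = -4 + 2*O - (4 - O)**2/3 (C(O) = 3 + (1 - (4 - O)**2/3 - 1/3*6*(4 - O)) = 3 + (1 - (4 - O)**2/3 + (-8 + 2*O)) = 3 + (-7 + 2*O - (4 - O)**2/3) = -4 + 2*O - (4 - O)**2/3)
d(K) = 9 (d(K) = (-3)**2 = 9)
(2*d((0*(-3))*C(-2)))*(-7) = (2*9)*(-7) = 18*(-7) = -126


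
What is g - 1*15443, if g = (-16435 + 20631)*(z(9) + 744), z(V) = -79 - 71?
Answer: 2476981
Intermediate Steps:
z(V) = -150
g = 2492424 (g = (-16435 + 20631)*(-150 + 744) = 4196*594 = 2492424)
g - 1*15443 = 2492424 - 1*15443 = 2492424 - 15443 = 2476981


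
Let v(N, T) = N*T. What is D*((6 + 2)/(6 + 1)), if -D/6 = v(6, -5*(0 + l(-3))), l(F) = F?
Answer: -4320/7 ≈ -617.14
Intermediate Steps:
D = -540 (D = -36*(-5*(0 - 3)) = -36*(-5*(-3)) = -36*15 = -6*90 = -540)
D*((6 + 2)/(6 + 1)) = -540*(6 + 2)/(6 + 1) = -4320/7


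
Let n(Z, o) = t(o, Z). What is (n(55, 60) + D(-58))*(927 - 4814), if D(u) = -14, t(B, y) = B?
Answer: -178802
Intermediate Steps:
n(Z, o) = o
(n(55, 60) + D(-58))*(927 - 4814) = (60 - 14)*(927 - 4814) = 46*(-3887) = -178802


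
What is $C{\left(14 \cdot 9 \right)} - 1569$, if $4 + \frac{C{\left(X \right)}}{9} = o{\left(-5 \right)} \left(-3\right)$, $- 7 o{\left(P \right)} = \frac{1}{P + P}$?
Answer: $- \frac{112377}{70} \approx -1605.4$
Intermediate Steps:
$o{\left(P \right)} = - \frac{1}{14 P}$ ($o{\left(P \right)} = - \frac{1}{7 \left(P + P\right)} = - \frac{1}{7 \cdot 2 P} = - \frac{\frac{1}{2} \frac{1}{P}}{7} = - \frac{1}{14 P}$)
$C{\left(X \right)} = - \frac{2547}{70}$ ($C{\left(X \right)} = -36 + 9 - \frac{1}{14 \left(-5\right)} \left(-3\right) = -36 + 9 \left(- \frac{1}{14}\right) \left(- \frac{1}{5}\right) \left(-3\right) = -36 + 9 \cdot \frac{1}{70} \left(-3\right) = -36 + 9 \left(- \frac{3}{70}\right) = -36 - \frac{27}{70} = - \frac{2547}{70}$)
$C{\left(14 \cdot 9 \right)} - 1569 = - \frac{2547}{70} - 1569 = - \frac{112377}{70}$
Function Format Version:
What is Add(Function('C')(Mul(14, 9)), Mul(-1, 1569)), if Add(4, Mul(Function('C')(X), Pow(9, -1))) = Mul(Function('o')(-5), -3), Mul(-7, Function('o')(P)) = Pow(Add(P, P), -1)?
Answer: Rational(-112377, 70) ≈ -1605.4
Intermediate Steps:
Function('o')(P) = Mul(Rational(-1, 14), Pow(P, -1)) (Function('o')(P) = Mul(Rational(-1, 7), Pow(Add(P, P), -1)) = Mul(Rational(-1, 7), Pow(Mul(2, P), -1)) = Mul(Rational(-1, 7), Mul(Rational(1, 2), Pow(P, -1))) = Mul(Rational(-1, 14), Pow(P, -1)))
Function('C')(X) = Rational(-2547, 70) (Function('C')(X) = Add(-36, Mul(9, Mul(Mul(Rational(-1, 14), Pow(-5, -1)), -3))) = Add(-36, Mul(9, Mul(Mul(Rational(-1, 14), Rational(-1, 5)), -3))) = Add(-36, Mul(9, Mul(Rational(1, 70), -3))) = Add(-36, Mul(9, Rational(-3, 70))) = Add(-36, Rational(-27, 70)) = Rational(-2547, 70))
Add(Function('C')(Mul(14, 9)), Mul(-1, 1569)) = Add(Rational(-2547, 70), Mul(-1, 1569)) = Add(Rational(-2547, 70), -1569) = Rational(-112377, 70)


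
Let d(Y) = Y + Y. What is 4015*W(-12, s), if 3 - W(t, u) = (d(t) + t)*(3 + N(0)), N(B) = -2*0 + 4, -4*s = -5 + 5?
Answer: 1023825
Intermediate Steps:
d(Y) = 2*Y
s = 0 (s = -(-5 + 5)/4 = -¼*0 = 0)
N(B) = 4 (N(B) = 0 + 4 = 4)
W(t, u) = 3 - 21*t (W(t, u) = 3 - (2*t + t)*(3 + 4) = 3 - 3*t*7 = 3 - 21*t)
4015*W(-12, s) = 4015*(3 - 21*(-12)) = 4015*(3 + 252) = 4015*255 = 1023825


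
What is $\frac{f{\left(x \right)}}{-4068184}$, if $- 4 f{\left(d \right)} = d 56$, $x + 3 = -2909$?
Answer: $- \frac{5096}{508523} \approx -0.010021$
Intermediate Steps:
$x = -2912$ ($x = -3 - 2909 = -2912$)
$f{\left(d \right)} = - 14 d$ ($f{\left(d \right)} = - \frac{d 56}{4} = - \frac{56 d}{4} = - 14 d$)
$\frac{f{\left(x \right)}}{-4068184} = \frac{\left(-14\right) \left(-2912\right)}{-4068184} = 40768 \left(- \frac{1}{4068184}\right) = - \frac{5096}{508523}$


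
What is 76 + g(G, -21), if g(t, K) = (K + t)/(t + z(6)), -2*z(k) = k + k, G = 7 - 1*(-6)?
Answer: 524/7 ≈ 74.857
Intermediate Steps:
G = 13 (G = 7 + 6 = 13)
z(k) = -k (z(k) = -(k + k)/2 = -k)
g(t, K) = (K + t)/(-6 + t) (g(t, K) = (K + t)/(t - 1*6) = (K + t)/(t - 6) = (K + t)/(-6 + t))
76 + g(G, -21) = 76 + (-21 + 13)/(-6 + 13) = 76 - 8/7 = 524/7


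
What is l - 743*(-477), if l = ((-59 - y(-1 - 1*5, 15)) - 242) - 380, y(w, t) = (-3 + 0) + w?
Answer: 353739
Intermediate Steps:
y(w, t) = -3 + w
l = -672 (l = ((-59 - (-3 + (-1 - 1*5))) - 242) - 380 = ((-59 - (-3 + (-1 - 5))) - 242) - 380 = ((-59 - (-3 - 6)) - 242) - 380 = ((-59 - 1*(-9)) - 242) - 380 = ((-59 + 9) - 242) - 380 = (-50 - 242) - 380 = -292 - 380 = -672)
l - 743*(-477) = -672 - 743*(-477) = -672 + 354411 = 353739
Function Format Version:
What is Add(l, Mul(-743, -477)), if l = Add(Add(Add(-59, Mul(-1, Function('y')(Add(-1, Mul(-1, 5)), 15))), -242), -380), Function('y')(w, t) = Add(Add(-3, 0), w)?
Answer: 353739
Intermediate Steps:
Function('y')(w, t) = Add(-3, w)
l = -672 (l = Add(Add(Add(-59, Mul(-1, Add(-3, Add(-1, Mul(-1, 5))))), -242), -380) = Add(Add(Add(-59, Mul(-1, Add(-3, Add(-1, -5)))), -242), -380) = Add(Add(Add(-59, Mul(-1, Add(-3, -6))), -242), -380) = Add(Add(Add(-59, Mul(-1, -9)), -242), -380) = Add(Add(Add(-59, 9), -242), -380) = Add(Add(-50, -242), -380) = Add(-292, -380) = -672)
Add(l, Mul(-743, -477)) = Add(-672, Mul(-743, -477)) = Add(-672, 354411) = 353739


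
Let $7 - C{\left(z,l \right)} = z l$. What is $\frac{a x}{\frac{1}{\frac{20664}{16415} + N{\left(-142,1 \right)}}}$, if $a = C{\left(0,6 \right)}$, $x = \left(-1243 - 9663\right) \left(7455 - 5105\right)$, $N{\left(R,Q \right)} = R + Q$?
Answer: $\frac{1679695333260}{67} \approx 2.507 \cdot 10^{10}$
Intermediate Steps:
$N{\left(R,Q \right)} = Q + R$
$C{\left(z,l \right)} = 7 - l z$ ($C{\left(z,l \right)} = 7 - z l = 7 - l z$)
$x = -25629100$ ($x = \left(-10906\right) 2350 = -25629100$)
$a = 7$ ($a = 7 - 6 \cdot 0 = 7 + 0 = 7$)
$\frac{a x}{\frac{1}{\frac{20664}{16415} + N{\left(-142,1 \right)}}} = \frac{7 \left(-25629100\right)}{\frac{1}{\frac{20664}{16415} + \left(1 - 142\right)}} = - \frac{179403700}{\frac{1}{20664 \cdot \frac{1}{16415} - 141}} = - \frac{179403700}{\frac{1}{\frac{2952}{2345} - 141}} = - \frac{179403700}{\frac{1}{- \frac{327693}{2345}}} = - \frac{179403700}{- \frac{2345}{327693}} = \left(-179403700\right) \left(- \frac{327693}{2345}\right) = \frac{1679695333260}{67}$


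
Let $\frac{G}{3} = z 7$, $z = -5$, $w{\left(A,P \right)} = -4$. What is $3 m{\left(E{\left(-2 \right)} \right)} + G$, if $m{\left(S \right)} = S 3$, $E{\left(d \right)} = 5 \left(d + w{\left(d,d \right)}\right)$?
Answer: $-375$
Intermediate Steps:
$E{\left(d \right)} = -20 + 5 d$ ($E{\left(d \right)} = 5 \left(d - 4\right) = 5 \left(-4 + d\right) = -20 + 5 d$)
$G = -105$ ($G = 3 \left(\left(-5\right) 7\right) = 3 \left(-35\right) = -105$)
$m{\left(S \right)} = 3 S$
$3 m{\left(E{\left(-2 \right)} \right)} + G = 3 \cdot 3 \left(-20 + 5 \left(-2\right)\right) - 105 = 3 \cdot 3 \left(-20 - 10\right) - 105 = 3 \cdot 3 \left(-30\right) - 105 = 3 \left(-90\right) - 105 = -270 - 105 = -375$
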